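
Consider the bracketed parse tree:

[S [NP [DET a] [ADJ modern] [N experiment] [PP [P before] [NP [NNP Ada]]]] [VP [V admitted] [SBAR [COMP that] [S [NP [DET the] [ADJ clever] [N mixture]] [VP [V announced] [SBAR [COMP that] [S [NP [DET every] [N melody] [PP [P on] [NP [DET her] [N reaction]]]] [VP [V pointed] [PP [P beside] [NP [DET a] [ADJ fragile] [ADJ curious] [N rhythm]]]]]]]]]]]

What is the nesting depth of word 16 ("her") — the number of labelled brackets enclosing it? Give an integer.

11

The word sits inside DET, which is inside NP, inside PP, inside NP, inside S, inside SBAR, inside VP, inside S, inside SBAR, inside VP, inside S — 11 brackets in all.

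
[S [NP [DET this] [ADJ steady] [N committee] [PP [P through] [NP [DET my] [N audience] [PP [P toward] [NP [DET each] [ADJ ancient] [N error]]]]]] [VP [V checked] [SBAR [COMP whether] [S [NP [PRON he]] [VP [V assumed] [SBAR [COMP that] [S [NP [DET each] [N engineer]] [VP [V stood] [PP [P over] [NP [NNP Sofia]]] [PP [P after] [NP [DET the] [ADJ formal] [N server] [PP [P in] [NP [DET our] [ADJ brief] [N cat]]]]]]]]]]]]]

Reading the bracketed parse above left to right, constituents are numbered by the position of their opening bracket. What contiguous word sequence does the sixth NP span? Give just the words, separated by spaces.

Sofia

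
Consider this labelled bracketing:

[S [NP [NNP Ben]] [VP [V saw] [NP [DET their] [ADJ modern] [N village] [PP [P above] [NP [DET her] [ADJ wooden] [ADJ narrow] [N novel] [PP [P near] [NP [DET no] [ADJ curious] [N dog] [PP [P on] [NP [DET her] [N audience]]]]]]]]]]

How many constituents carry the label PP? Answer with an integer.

3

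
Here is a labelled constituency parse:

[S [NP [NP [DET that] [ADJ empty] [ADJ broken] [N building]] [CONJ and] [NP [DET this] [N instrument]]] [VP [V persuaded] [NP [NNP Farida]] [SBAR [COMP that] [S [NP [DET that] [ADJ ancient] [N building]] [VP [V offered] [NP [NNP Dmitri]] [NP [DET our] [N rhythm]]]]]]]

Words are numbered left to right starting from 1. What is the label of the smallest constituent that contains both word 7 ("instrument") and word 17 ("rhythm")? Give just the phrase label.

S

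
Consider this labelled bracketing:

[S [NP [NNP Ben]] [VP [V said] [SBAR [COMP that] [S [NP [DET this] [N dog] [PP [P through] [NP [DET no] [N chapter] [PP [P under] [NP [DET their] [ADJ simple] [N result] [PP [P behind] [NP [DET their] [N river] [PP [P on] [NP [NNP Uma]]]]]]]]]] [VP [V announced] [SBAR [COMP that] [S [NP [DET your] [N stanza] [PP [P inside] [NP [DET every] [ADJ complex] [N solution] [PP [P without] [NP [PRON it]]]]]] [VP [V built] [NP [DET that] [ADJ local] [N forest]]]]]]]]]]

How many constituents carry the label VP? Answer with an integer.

3

The VP constituents are: [VP said that this dog through no chapter under their simple result behind their river on Uma announced that your stanza inside every complex solution without it built that local forest]; [VP announced that your stanza inside every complex solution without it built that local forest]; [VP built that local forest]. Total: 3.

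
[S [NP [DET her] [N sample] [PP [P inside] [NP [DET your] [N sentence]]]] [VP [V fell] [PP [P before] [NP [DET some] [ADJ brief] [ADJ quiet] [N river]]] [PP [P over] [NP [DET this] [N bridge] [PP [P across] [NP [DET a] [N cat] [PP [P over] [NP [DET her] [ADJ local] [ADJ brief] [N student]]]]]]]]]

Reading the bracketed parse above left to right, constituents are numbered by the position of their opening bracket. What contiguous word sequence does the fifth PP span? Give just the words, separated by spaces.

Opening `[PP` markers occur at word positions 3, 7, 12, 15, 18; the fifth of these opens the constituent [PP over her local brief student].

over her local brief student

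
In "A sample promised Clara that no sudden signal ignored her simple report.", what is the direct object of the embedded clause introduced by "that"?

her simple report

"ignored" heads the VP of the embedded clause introduced by "that", and "her simple report" is its direct object.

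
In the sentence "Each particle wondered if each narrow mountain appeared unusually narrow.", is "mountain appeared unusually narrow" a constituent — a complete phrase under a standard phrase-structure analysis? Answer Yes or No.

The smallest constituent containing the whole sequence is the clause [S each narrow mountain appeared unusually narrow], but the sequence is only part of it — it straddles the boundary between noun phrase "each narrow mountain" and verb phrase "appeared unusually narrow".

No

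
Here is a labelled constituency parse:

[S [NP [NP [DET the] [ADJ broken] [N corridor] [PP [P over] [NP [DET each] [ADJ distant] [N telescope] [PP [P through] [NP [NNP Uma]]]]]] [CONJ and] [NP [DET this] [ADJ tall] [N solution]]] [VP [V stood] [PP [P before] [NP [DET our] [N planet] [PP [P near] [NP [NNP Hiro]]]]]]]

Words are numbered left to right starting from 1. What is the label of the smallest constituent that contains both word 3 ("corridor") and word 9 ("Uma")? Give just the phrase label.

NP

Word 3 lies under S → NP → NP → N; word 9 lies under S → NP → NP → PP → NP → PP → NP → NNP. The lowest shared node is the NP.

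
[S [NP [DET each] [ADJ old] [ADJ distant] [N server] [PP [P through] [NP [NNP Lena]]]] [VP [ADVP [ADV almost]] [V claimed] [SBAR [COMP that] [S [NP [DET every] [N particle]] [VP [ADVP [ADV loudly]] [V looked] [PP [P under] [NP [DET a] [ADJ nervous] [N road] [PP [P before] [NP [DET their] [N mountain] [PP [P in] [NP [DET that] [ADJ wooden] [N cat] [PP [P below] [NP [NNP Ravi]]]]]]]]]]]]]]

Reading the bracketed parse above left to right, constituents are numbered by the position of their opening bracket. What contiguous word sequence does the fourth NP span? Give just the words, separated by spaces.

The NP opening brackets appear, in order, over: "each old distant server through Lena"; "Lena"; "every particle"; "a nervous road before their mountain in that wooden cat below Ravi"; "their mountain in that wooden cat below Ravi"; "that wooden cat below Ravi"; "Ravi". The fourth one spans "a nervous road before their mountain in that wooden cat below Ravi".

a nervous road before their mountain in that wooden cat below Ravi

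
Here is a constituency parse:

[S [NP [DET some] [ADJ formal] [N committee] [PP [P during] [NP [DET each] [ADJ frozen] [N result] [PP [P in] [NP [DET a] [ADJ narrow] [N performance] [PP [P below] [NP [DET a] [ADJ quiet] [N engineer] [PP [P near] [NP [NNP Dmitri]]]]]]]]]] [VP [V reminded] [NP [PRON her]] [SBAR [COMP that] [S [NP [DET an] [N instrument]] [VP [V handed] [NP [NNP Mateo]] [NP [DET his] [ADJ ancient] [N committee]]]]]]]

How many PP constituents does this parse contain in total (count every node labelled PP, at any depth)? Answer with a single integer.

4

Listing each PP by its span: [PP during each frozen result in a narrow performance below a quiet engineer near Dmitri]; [PP in a narrow performance below a quiet engineer near Dmitri]; [PP below a quiet engineer near Dmitri]; [PP near Dmitri] — that makes 4.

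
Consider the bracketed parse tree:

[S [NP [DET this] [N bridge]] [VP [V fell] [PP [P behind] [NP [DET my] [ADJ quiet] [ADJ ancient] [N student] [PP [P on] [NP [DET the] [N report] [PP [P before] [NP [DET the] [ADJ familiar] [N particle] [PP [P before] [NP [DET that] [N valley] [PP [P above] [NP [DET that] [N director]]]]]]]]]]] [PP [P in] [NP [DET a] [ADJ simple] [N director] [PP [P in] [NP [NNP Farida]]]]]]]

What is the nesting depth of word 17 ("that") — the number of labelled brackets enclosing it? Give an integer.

Counting open brackets not yet closed at "that": [S [VP [PP [NP [PP [NP [PP [NP [PP [NP [DET = 11.

11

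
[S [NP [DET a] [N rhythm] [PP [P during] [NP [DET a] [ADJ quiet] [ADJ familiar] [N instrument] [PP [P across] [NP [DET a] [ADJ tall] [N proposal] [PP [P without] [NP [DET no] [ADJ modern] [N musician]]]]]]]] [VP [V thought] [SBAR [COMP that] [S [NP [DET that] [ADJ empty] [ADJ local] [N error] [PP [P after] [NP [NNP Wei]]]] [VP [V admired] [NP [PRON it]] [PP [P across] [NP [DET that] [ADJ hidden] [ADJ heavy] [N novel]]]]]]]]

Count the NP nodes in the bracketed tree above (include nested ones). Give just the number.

8

Scanning left to right, an opening `[NP` appears at word positions 1, 4, 9, 13, 18, 23, 25, 27 — 8 in total.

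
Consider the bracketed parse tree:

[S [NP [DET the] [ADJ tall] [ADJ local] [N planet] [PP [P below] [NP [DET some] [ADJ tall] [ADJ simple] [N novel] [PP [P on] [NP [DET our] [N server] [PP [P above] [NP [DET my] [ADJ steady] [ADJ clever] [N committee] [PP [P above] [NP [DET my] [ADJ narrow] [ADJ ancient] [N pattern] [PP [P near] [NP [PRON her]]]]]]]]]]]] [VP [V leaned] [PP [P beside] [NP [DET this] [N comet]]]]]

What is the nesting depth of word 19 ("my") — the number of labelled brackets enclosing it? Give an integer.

11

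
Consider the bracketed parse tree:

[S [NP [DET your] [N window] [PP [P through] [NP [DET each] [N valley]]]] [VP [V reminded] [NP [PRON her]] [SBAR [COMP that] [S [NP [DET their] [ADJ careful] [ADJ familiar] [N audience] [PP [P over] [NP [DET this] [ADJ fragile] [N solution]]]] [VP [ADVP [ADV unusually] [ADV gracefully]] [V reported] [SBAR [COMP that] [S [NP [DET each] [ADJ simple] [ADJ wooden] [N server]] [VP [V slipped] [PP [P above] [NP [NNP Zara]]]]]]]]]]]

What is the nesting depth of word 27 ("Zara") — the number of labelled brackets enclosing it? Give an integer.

11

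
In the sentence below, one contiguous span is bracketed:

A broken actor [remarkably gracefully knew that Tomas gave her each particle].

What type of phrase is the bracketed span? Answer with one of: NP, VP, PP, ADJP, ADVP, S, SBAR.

"knew" is the head of the bracketed span, so the span is a verb phrase: VP.

VP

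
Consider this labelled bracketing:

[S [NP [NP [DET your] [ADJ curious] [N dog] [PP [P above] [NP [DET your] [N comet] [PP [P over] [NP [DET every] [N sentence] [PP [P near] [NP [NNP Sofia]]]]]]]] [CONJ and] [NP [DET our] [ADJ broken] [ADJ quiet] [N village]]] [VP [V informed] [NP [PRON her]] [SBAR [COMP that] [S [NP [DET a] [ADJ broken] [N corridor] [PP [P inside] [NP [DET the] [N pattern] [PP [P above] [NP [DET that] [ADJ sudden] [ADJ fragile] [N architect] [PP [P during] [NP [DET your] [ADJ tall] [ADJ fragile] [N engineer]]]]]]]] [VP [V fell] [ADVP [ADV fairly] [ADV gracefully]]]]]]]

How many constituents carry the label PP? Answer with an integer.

Listing each PP by its span: [PP above your comet over every sentence near Sofia]; [PP over every sentence near Sofia]; [PP near Sofia]; [PP inside the pattern above that sudden fragile architect during your tall fragile engineer]; [PP above that sudden fragile architect during your tall fragile engineer]; [PP during your tall fragile engineer] — that makes 6.

6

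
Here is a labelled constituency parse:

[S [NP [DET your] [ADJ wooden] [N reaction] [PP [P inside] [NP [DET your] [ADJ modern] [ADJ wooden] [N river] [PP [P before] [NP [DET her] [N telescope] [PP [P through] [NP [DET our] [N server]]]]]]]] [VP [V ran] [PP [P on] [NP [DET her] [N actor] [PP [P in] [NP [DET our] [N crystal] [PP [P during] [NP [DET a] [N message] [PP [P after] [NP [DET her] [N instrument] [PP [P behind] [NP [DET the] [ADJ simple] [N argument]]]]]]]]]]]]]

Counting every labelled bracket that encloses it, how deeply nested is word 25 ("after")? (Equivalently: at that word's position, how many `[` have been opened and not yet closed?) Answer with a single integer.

10

The word sits inside P, which is inside PP, inside NP, inside PP, inside NP, inside PP, inside NP, inside PP, inside VP, inside S — 10 brackets in all.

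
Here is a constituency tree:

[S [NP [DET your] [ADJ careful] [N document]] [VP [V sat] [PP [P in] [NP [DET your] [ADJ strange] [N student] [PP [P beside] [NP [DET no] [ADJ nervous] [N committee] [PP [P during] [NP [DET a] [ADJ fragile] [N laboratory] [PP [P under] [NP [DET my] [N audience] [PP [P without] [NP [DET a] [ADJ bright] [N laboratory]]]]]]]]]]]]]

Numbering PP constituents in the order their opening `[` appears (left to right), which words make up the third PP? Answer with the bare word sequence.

during a fragile laboratory under my audience without a bright laboratory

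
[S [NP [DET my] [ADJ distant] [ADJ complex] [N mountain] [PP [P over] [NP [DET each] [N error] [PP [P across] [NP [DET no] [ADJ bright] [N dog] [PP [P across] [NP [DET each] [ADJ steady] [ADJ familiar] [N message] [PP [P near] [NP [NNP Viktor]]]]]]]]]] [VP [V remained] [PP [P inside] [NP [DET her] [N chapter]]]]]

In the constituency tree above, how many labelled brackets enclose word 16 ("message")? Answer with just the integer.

The word sits inside N, which is inside NP, inside PP, inside NP, inside PP, inside NP, inside PP, inside NP, inside S — 9 brackets in all.

9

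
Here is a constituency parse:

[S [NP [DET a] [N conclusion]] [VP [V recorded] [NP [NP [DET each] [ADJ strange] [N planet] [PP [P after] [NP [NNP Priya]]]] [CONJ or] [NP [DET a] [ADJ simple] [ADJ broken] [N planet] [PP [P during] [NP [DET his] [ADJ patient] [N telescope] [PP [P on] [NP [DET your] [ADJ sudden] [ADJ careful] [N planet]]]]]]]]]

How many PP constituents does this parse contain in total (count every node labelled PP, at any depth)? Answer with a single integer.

3

The PP constituents are: [PP after Priya]; [PP during his patient telescope on your sudden careful planet]; [PP on your sudden careful planet]. Total: 3.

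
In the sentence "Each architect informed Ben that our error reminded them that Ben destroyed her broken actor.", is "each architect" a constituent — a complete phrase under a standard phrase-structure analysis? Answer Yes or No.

Yes

These words form the whole noun phrase headed by "architect", so yes — one constituent.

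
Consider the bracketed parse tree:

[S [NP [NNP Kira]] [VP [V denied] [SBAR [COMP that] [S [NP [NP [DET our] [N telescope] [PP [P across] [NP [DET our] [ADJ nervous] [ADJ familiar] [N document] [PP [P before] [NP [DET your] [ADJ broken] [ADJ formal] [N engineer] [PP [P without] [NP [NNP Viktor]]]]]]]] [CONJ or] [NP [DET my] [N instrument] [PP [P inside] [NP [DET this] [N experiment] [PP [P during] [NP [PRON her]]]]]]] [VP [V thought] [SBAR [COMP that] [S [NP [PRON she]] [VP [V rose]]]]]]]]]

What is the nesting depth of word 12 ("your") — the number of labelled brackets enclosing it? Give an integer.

Path from the root down to the word: S → VP → SBAR → S → NP → NP → PP → NP → PP → NP → DET. That is 11 enclosing brackets.

11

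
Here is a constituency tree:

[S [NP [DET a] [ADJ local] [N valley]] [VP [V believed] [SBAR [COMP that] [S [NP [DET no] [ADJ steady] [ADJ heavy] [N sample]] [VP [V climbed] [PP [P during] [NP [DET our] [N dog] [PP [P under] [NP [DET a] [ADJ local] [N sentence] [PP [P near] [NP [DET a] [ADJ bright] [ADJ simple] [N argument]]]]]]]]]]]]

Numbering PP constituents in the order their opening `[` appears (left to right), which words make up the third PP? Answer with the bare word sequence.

near a bright simple argument

In left-to-right order the PP constituents are "during our dog under a local sentence near a bright simple argument"; "under a local sentence near a bright simple argument"; "near a bright simple argument". Number 3 is "near a bright simple argument".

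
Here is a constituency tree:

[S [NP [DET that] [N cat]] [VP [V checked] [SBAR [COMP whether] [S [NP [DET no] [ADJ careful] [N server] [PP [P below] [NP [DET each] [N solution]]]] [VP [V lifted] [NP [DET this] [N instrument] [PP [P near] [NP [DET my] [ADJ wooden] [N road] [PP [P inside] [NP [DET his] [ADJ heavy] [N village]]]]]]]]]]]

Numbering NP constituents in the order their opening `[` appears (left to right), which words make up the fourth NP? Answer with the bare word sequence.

this instrument near my wooden road inside his heavy village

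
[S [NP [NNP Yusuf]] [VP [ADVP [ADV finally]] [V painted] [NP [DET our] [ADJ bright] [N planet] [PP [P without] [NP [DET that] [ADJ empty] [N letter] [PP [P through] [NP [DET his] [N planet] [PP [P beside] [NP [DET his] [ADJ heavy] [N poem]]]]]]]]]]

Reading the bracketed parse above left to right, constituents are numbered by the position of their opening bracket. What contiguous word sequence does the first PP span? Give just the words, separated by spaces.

The PP opening brackets appear, in order, over: "without that empty letter through his planet beside his heavy poem"; "through his planet beside his heavy poem"; "beside his heavy poem". The first one spans "without that empty letter through his planet beside his heavy poem".

without that empty letter through his planet beside his heavy poem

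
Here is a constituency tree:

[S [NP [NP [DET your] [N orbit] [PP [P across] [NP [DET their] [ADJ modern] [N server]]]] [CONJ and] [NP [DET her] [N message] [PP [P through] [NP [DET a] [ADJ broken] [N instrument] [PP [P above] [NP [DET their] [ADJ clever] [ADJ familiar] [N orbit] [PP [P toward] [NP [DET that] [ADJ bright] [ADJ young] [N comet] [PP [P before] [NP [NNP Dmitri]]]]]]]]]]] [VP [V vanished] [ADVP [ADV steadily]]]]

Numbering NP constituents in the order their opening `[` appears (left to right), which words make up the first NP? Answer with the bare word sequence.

your orbit across their modern server and her message through a broken instrument above their clever familiar orbit toward that bright young comet before Dmitri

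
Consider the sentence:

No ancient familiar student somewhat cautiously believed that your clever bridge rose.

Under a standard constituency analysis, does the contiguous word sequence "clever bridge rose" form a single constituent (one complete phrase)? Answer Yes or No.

No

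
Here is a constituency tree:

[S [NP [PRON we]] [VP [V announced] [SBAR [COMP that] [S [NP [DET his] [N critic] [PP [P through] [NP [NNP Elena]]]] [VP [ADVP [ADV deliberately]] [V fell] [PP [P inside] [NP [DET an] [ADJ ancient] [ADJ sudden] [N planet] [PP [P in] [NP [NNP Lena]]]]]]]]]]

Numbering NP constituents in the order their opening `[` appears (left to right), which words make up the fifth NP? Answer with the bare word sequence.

Lena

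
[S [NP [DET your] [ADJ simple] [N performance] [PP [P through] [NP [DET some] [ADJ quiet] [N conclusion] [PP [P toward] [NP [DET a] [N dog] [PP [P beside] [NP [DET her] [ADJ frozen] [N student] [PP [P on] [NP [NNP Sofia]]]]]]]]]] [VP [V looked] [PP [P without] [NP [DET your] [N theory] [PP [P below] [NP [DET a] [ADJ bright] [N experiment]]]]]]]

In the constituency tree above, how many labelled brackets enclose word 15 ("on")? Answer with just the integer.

10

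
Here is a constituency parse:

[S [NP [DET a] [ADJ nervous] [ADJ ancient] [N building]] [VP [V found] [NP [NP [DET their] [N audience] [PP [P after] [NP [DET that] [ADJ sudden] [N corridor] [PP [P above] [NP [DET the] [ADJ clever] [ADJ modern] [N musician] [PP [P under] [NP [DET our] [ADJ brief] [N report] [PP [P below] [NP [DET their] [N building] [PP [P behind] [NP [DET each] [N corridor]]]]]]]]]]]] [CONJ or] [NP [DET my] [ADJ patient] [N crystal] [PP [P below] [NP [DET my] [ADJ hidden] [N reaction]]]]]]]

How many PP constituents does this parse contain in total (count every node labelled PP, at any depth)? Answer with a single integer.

6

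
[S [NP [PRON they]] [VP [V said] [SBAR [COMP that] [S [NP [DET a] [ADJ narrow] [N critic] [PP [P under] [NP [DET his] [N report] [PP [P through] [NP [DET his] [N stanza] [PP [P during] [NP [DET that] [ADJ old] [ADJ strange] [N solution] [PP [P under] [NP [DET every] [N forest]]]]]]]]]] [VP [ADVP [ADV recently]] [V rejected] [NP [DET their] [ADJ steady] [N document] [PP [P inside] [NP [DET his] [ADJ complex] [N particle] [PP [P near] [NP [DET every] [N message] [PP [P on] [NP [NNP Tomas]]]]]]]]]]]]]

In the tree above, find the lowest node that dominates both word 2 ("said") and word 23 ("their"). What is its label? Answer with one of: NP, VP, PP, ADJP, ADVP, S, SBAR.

The smallest bracket enclosing both words is [VP said that a narrow critic under his report through his stanza during that old strange solution under every forest recently rejected their steady document inside his complex particle near every message on Tomas], so the label is VP.

VP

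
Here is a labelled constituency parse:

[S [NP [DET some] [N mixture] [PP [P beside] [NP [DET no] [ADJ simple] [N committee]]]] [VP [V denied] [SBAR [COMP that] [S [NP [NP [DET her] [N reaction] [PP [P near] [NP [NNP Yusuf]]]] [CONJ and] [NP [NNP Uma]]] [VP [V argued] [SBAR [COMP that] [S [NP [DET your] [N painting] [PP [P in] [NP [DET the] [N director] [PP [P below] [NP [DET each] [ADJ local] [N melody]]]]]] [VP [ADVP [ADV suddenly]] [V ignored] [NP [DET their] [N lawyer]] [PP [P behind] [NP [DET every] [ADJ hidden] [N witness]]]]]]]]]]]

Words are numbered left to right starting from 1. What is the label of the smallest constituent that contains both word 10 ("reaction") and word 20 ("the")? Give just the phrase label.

Word 10 lies under S → VP → SBAR → S → NP → NP → N; word 20 lies under S → VP → SBAR → S → VP → SBAR → S → NP → PP → NP → DET. The lowest shared node is the S.

S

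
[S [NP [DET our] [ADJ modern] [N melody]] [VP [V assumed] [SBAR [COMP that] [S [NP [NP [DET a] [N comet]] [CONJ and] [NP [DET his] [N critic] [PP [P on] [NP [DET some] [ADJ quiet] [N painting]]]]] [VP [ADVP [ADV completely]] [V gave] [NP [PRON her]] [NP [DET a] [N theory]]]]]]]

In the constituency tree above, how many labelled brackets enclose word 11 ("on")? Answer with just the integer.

The word sits inside P, which is inside PP, inside NP, inside NP, inside S, inside SBAR, inside VP, inside S — 8 brackets in all.

8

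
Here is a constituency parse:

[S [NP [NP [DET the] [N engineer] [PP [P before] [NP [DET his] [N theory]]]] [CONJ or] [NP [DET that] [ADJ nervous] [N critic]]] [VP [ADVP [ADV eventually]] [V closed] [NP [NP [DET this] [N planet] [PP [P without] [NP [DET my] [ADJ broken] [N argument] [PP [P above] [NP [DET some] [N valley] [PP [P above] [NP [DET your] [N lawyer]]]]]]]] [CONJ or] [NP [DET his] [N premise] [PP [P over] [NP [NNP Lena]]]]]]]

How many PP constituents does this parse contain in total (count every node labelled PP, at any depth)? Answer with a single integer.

5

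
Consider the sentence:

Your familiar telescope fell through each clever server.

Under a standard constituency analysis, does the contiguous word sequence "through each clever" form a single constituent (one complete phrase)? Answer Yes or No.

No

"through" belongs to the preposition "through" while "clever" belongs to the noun phrase "each clever server"; a span that runs across that boundary is not a single phrase.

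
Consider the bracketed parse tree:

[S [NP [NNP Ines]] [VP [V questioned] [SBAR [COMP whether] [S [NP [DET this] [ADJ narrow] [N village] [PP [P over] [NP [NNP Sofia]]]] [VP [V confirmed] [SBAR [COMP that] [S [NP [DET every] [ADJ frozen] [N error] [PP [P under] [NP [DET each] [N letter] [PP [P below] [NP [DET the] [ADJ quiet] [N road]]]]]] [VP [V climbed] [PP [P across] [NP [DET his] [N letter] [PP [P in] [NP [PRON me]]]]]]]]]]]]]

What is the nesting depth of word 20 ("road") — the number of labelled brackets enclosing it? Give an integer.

13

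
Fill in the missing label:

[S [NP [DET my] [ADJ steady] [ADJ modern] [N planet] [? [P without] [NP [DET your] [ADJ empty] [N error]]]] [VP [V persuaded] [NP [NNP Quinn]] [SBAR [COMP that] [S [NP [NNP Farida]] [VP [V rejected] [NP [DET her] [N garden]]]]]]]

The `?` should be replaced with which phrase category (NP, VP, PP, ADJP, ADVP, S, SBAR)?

PP

The `?` node immediately contains: P 'without', NP. That is the internal structure of a prepositional phrase, so the label is PP.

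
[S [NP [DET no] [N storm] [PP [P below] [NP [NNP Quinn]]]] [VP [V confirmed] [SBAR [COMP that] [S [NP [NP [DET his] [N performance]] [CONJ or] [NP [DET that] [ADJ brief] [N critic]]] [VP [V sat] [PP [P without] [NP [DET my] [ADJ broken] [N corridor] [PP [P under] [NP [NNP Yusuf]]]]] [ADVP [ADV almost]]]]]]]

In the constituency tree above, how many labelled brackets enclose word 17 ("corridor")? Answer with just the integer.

8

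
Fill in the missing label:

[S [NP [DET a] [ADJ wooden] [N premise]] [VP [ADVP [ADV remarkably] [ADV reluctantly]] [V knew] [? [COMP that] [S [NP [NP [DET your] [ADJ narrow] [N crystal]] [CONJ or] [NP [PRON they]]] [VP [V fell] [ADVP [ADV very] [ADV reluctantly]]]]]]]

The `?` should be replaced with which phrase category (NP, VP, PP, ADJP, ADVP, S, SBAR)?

The `?` node immediately contains: COMP 'that', S. That is the internal structure of a subordinate clause, so the label is SBAR.

SBAR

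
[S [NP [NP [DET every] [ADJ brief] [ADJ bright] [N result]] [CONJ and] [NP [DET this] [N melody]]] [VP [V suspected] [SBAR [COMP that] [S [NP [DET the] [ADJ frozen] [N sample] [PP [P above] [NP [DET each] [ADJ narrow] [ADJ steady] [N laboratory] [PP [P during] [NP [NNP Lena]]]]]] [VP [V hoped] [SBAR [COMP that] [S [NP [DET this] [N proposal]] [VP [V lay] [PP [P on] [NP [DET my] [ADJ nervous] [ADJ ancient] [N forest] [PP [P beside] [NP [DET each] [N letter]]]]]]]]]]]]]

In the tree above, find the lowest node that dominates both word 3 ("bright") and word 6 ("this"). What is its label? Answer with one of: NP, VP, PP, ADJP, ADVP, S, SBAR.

NP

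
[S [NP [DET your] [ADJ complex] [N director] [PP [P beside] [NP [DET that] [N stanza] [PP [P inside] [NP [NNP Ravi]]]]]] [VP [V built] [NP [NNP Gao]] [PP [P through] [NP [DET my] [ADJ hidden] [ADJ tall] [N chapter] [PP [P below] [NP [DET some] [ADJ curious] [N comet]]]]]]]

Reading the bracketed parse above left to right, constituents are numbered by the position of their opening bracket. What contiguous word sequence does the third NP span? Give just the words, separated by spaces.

Ravi

Opening `[NP` markers occur at word positions 1, 5, 8, 10, 12, 17; the third of these opens the constituent [NP Ravi].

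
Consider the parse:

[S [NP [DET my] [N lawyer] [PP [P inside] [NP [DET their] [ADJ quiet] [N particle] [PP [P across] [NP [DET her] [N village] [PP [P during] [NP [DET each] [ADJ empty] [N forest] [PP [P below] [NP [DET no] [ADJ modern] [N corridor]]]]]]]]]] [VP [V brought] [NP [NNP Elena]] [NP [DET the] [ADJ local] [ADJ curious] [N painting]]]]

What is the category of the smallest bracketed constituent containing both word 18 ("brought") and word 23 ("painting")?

VP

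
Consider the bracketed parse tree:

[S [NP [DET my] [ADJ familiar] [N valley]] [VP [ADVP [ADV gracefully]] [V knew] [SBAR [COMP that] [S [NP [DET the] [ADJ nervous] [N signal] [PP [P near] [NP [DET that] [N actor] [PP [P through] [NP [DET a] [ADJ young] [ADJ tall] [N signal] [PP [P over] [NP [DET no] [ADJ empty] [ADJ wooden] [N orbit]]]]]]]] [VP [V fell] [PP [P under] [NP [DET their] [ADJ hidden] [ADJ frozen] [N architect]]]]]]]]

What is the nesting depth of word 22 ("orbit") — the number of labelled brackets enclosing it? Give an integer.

The word sits inside N, which is inside NP, inside PP, inside NP, inside PP, inside NP, inside PP, inside NP, inside S, inside SBAR, inside VP, inside S — 12 brackets in all.

12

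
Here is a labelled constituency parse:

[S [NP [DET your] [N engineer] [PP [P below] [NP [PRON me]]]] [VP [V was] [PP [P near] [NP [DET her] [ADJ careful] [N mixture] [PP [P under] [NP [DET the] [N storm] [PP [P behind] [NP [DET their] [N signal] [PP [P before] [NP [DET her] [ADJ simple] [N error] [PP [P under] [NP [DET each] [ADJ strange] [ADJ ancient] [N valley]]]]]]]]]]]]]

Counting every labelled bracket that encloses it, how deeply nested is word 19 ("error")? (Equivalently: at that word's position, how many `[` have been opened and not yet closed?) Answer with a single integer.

Counting open brackets not yet closed at "error": [S [VP [PP [NP [PP [NP [PP [NP [PP [NP [N = 11.

11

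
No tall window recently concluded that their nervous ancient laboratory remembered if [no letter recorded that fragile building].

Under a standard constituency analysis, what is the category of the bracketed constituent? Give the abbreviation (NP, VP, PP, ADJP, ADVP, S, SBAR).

S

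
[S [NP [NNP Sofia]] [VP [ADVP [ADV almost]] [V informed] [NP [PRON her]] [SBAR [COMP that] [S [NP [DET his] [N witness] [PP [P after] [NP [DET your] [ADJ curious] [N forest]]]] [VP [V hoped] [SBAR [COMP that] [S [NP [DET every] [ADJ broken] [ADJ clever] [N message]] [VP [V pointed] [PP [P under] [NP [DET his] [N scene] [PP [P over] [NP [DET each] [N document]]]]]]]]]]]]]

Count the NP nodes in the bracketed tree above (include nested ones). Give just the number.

7

Scanning left to right, an opening `[NP` appears at word positions 1, 4, 6, 9, 14, 20, 23 — 7 in total.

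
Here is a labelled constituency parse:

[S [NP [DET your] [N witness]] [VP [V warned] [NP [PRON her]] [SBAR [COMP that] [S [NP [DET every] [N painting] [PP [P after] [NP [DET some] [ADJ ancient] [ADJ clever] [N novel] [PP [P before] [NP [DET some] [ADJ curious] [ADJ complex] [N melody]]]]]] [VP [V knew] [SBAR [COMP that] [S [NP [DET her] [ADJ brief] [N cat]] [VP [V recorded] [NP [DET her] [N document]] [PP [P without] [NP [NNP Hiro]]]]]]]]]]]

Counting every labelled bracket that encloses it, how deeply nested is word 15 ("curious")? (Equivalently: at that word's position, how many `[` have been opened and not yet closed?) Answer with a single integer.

10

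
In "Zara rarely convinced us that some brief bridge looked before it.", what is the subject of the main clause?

"Zara" is the NP that combines with the VP headed by "convinced" to form the main clause — the subject.

Zara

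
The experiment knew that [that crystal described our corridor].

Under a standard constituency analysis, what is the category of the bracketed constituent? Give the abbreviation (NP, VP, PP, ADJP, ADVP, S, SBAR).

S

The bracketed span "that crystal described our corridor" is headed by "described", making it a clause (S).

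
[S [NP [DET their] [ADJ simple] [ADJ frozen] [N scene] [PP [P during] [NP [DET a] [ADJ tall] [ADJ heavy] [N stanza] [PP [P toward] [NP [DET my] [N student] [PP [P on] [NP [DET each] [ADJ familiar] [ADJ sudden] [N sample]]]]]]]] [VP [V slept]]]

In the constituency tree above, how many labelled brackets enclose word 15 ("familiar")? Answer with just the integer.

9

Path from the root down to the word: S → NP → PP → NP → PP → NP → PP → NP → ADJ. That is 9 enclosing brackets.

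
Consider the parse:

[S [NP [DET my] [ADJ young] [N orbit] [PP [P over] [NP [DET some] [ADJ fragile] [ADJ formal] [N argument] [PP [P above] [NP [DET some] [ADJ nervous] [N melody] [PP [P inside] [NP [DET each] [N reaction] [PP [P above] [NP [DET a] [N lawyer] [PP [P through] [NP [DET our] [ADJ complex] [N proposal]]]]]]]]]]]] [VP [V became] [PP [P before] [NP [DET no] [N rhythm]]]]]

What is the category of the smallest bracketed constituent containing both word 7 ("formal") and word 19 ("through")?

NP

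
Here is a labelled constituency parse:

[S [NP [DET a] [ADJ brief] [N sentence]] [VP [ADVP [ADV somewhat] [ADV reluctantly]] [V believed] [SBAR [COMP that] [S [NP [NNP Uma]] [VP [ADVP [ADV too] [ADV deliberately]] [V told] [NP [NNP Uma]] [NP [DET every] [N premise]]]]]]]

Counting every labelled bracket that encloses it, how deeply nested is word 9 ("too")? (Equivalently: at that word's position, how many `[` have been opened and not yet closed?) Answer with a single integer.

7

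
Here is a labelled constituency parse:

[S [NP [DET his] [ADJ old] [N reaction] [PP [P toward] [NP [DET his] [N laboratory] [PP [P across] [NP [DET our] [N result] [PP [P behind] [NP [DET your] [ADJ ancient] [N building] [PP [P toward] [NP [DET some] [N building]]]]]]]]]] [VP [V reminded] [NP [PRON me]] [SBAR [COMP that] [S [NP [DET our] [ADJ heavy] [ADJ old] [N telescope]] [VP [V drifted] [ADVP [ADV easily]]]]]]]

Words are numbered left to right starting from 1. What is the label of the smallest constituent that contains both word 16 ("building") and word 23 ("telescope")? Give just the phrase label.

S

Both words fall inside [S his old reaction toward his laboratory across our result behind your ancient building toward some building reminded me that our heavy old telescope drifted easily] (words 1–25), and no smaller constituent contains them both. Label: S.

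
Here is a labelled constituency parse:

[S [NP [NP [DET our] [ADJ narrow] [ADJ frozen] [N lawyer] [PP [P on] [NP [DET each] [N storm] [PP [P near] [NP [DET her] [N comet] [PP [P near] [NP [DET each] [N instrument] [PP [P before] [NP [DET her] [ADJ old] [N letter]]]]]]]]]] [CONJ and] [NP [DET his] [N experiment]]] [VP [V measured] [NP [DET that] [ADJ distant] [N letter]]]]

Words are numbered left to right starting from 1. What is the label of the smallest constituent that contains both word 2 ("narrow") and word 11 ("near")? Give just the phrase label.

NP

Word 2 lies under S → NP → NP → ADJ; word 11 lies under S → NP → NP → PP → NP → PP → NP → PP → P. The lowest shared node is the NP.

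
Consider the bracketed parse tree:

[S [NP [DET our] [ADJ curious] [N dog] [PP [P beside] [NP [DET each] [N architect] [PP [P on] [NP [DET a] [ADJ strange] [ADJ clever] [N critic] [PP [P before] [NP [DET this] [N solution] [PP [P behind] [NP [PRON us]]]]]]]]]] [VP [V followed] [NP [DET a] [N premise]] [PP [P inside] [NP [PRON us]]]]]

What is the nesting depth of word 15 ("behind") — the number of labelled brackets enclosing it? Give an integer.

Counting open brackets not yet closed at "behind": [S [NP [PP [NP [PP [NP [PP [NP [PP [P = 10.

10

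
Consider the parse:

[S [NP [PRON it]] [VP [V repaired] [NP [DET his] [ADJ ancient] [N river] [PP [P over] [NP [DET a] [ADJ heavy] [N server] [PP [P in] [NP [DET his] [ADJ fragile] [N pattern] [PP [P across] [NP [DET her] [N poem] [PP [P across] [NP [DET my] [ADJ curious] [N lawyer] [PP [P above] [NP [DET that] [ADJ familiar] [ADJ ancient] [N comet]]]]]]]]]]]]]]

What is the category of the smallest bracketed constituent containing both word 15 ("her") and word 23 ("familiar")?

NP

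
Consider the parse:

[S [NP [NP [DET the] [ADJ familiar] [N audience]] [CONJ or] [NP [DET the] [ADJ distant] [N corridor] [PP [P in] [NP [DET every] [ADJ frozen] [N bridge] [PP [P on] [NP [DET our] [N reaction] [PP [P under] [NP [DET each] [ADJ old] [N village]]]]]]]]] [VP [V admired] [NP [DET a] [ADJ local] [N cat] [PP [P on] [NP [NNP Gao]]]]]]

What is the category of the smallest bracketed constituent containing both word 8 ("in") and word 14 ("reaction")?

PP

Word 8 lies under S → NP → NP → PP → P; word 14 lies under S → NP → NP → PP → NP → PP → NP → N. The lowest shared node is the PP.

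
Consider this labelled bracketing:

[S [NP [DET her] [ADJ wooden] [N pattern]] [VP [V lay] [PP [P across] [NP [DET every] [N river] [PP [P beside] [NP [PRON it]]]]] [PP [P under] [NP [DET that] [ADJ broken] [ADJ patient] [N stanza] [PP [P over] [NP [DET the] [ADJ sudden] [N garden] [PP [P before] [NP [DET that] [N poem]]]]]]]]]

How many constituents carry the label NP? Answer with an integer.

6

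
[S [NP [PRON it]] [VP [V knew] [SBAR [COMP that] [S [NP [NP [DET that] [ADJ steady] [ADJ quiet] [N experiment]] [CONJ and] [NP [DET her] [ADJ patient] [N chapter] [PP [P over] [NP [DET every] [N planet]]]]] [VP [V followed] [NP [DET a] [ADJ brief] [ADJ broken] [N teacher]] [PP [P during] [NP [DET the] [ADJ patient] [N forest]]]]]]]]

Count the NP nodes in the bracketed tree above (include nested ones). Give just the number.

Scanning left to right, an opening `[NP` appears at word positions 1, 4, 4, 9, 13, 16, 21 — 7 in total.

7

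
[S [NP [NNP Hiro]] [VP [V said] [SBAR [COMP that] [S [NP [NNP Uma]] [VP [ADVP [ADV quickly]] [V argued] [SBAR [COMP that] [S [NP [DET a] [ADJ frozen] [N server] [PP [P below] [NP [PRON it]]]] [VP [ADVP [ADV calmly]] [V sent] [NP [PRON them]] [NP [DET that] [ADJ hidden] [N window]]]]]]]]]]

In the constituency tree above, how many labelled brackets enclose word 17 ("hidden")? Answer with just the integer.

10

The word sits inside ADJ, which is inside NP, inside VP, inside S, inside SBAR, inside VP, inside S, inside SBAR, inside VP, inside S — 10 brackets in all.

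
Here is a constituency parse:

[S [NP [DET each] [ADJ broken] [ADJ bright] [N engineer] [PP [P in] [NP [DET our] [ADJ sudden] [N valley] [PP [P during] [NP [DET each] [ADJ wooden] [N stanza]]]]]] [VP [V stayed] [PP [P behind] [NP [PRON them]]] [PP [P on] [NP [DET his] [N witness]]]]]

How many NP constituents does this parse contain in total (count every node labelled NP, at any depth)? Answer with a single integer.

5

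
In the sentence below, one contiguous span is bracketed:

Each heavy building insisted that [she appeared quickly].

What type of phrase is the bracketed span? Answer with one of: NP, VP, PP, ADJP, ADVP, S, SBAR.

"appeared" is the head of the bracketed span, so the span is a clause: S.

S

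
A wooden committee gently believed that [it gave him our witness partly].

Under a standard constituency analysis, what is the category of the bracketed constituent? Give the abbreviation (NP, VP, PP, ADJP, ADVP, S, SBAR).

The span is built around the head "gave" — a clause (S).

S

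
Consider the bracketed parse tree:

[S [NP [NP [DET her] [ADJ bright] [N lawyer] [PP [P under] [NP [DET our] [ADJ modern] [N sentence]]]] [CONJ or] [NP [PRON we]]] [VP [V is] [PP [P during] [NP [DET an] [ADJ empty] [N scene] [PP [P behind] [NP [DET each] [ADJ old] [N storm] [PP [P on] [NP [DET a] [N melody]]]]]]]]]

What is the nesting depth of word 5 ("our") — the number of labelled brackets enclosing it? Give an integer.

6

Counting open brackets not yet closed at "our": [S [NP [NP [PP [NP [DET = 6.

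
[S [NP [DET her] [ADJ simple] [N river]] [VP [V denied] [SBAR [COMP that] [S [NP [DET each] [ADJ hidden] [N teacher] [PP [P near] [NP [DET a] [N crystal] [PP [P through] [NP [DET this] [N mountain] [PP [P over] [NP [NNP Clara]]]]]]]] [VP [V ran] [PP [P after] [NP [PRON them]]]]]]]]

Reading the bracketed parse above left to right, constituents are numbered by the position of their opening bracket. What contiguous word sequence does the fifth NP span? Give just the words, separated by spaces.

Clara

In left-to-right order the NP constituents are "her simple river"; "each hidden teacher near a crystal through this mountain over Clara"; "a crystal through this mountain over Clara"; "this mountain over Clara"; "Clara"; "them". Number 5 is "Clara".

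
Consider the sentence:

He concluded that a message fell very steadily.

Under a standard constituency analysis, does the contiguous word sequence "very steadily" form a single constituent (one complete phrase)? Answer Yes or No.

These words form the whole adverb phrase headed by "steadily", so yes — one constituent.

Yes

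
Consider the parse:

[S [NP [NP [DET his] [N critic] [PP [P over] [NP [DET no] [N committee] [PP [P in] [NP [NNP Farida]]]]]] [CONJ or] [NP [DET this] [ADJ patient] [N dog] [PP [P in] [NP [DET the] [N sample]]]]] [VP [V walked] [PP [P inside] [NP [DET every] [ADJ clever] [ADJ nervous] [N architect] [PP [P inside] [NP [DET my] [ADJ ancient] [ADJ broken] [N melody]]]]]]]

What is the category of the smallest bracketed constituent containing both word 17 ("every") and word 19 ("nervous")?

NP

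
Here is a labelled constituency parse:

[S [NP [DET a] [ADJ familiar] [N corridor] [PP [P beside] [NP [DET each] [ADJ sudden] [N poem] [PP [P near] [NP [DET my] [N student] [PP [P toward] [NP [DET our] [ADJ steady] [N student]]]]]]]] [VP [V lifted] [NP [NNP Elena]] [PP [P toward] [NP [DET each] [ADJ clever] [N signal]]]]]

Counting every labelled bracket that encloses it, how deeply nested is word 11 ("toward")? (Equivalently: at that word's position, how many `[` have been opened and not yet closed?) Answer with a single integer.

The word sits inside P, which is inside PP, inside NP, inside PP, inside NP, inside PP, inside NP, inside S — 8 brackets in all.

8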